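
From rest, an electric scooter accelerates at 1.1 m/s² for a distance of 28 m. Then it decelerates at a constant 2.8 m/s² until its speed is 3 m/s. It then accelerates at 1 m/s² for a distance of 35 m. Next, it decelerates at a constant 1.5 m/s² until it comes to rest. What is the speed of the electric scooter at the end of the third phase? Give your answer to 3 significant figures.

Phase 1 (accelerating): v₀ = 0 m/s, a = 1.1 m/s².
v² = v₀² + 2aΔx = 0² + 2·1.1·28 = 61.6 → v = 7.85 m/s
t = (v − v₀)/a = (7.85 − 0)/1.1 = 7.14 s

Phase 2 (decelerating): v₀ = 7.85 m/s, a = -2.8 m/s².
v = v₀ + at → t = (3 − 7.85) / -2.8 = 1.73 s
v² = v₀² + 2aΔx → Δx = (3² − 7.85²)/(2·-2.8) = 9.39 m

Phase 3 (accelerating): v₀ = 3.00 m/s, a = 1 m/s².
v² = v₀² + 2aΔx = 3.00² + 2·1·35 = 79.0 → v = 8.89 m/s
t = (v − v₀)/a = (8.89 − 3.00)/1 = 5.89 s
Speed at end of phase 3 = 8.89 m/s

8.89 m/s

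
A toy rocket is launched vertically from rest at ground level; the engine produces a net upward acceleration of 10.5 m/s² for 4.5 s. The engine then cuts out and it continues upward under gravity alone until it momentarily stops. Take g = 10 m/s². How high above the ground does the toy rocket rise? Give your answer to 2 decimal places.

217.94 m

Phase 1 (powered ascent): v₀ = 0 m/s, a = 10.5 m/s².
v = v₀ + at = 0 + (10.5)(4.5) = 47.2 m/s
Δx = v₀t + ½at² = 0·4.5 + 0.5·10.5·4.5² = 106 m

Phase 2 (coasting upward): v₀ = 47.2 m/s, a = -10 m/s².
v = v₀ + at → t = (0 − 47.2) / -10 = 4.72 s
v² = v₀² + 2aΔx → Δx = (0² − 47.2²)/(2·-10) = 112 m
Maximum height = 106 + 112 = 218 m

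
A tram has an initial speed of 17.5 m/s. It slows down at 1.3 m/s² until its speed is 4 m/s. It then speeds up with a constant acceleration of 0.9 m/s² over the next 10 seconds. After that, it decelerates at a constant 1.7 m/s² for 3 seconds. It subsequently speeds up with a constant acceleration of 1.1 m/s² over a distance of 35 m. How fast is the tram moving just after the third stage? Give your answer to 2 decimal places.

Phase 1 (decelerating): v₀ = 17.5 m/s, a = -1.3 m/s².
v = v₀ + at → t = (4 − 17.5) / -1.3 = 10.4 s
v² = v₀² + 2aΔx → Δx = (4² − 17.5²)/(2·-1.3) = 112 m

Phase 2 (accelerating): v₀ = 4.00 m/s, a = 0.9 m/s².
v = v₀ + at = 4.00 + (0.9)(10) = 13.0 m/s
Δx = v₀t + ½at² = 4.00·10 + 0.5·0.9·10² = 85.0 m

Phase 3 (decelerating): v₀ = 13.0 m/s, a = -1.7 m/s².
v = v₀ + at = 13.0 + (-1.7)(3) = 7.90 m/s
Δx = v₀t + ½at² = 13.0·3 + 0.5·-1.7·3² = 31.4 m
Speed at end of phase 3 = 7.90 m/s

7.90 m/s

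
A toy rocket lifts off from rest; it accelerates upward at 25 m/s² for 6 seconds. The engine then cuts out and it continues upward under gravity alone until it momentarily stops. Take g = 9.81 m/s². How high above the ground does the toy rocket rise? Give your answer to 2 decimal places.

1596.79 m

Phase 1 (powered ascent): v₀ = 0 m/s, a = 25 m/s².
v = v₀ + at = 0 + (25)(6) = 150 m/s
Δx = v₀t + ½at² = 0·6 + 0.5·25·6² = 450 m

Phase 2 (coasting upward): v₀ = 150 m/s, a = -9.81 m/s².
v = v₀ + at → t = (0 − 150) / -9.81 = 15.3 s
v² = v₀² + 2aΔx → Δx = (0² − 150²)/(2·-9.81) = 1150 m
Maximum height = 450 + 1150 = 1600 m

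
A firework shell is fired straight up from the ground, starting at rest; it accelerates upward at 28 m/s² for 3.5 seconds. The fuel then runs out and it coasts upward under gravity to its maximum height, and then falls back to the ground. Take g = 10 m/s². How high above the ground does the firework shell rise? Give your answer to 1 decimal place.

Phase 1 (powered ascent): v₀ = 0 m/s, a = 28 m/s².
v = v₀ + at = 0 + (28)(3.5) = 98.0 m/s
Δx = v₀t + ½at² = 0·3.5 + 0.5·28·3.5² = 172 m

Phase 2 (coasting upward): v₀ = 98.0 m/s, a = -10 m/s².
v = v₀ + at → t = (0 − 98.0) / -10 = 9.80 s
v² = v₀² + 2aΔx → Δx = (0² − 98.0²)/(2·-10) = 480 m
Maximum height = 172 + 480 = 652 m

651.7 m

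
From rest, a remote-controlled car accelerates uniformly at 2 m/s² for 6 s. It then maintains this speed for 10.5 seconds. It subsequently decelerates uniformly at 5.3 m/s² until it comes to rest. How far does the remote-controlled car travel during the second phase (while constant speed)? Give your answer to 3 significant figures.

126 m

Phase 1 (accelerating): v₀ = 0 m/s, a = 2 m/s².
v = v₀ + at = 0 + (2)(6) = 12.0 m/s
Δx = v₀t + ½at² = 0·6 + 0.5·2·6² = 36.0 m

Phase 2 (constant speed): v₀ = 12.0 m/s, a = 0 m/s².
v = v₀ + at = 12.0 + (0)(10.5) = 12.0 m/s
Δx = v₀t + ½at² = 12.0·10.5 + 0.5·0·10.5² = 126 m
Distance in phase 2 = 126 m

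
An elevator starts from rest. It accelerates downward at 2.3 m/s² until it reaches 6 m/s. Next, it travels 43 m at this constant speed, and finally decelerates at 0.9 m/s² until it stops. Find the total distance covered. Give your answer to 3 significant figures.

Phase 1 (accelerating): v₀ = 0 m/s, a = 2.3 m/s².
v = v₀ + at → t = (6 − 0) / 2.3 = 2.61 s
v² = v₀² + 2aΔx → Δx = (6² − 0²)/(2·2.3) = 7.83 m

Phase 2 (constant speed): v₀ = 6.00 m/s, a = 0 m/s².
Constant speed: t = d/v = 43/6.00 = 7.17 s

Phase 3 (decelerating): v₀ = 6.00 m/s, a = -0.9 m/s².
v = v₀ + at → t = (0 − 6.00) / -0.9 = 6.67 s
v² = v₀² + 2aΔx → Δx = (0² − 6.00²)/(2·-0.9) = 20.0 m
Total distance = 7.83 + 43.0 + 20.0 = 70.8 m

70.8 m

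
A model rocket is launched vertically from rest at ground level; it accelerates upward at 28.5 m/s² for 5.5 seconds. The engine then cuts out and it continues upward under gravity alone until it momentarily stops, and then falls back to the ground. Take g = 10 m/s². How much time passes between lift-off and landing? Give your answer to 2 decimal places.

39.39 s

Phase 1 (powered ascent): v₀ = 0 m/s, a = 28.5 m/s².
v = v₀ + at = 0 + (28.5)(5.5) = 157 m/s
Δx = v₀t + ½at² = 0·5.5 + 0.5·28.5·5.5² = 431 m

Phase 2 (coasting upward): v₀ = 157 m/s, a = -10 m/s².
v = v₀ + at → t = (0 − 157) / -10 = 15.7 s
v² = v₀² + 2aΔx → Δx = (0² − 157²)/(2·-10) = 1230 m

Phase 3 (free fall): v₀ = 0 m/s, a = -10 m/s².
Falls 1660 m from rest: t = √(2·1660/10) = 18.2 s; v = g·t = 182 m/s.
Total time = 5.50 + 15.7 + 18.2 = 39.4 s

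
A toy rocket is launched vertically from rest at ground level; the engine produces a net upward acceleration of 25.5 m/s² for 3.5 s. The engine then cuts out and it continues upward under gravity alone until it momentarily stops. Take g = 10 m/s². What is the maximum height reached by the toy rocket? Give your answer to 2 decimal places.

Phase 1 (powered ascent): v₀ = 0 m/s, a = 25.5 m/s².
v = v₀ + at = 0 + (25.5)(3.5) = 89.2 m/s
Δx = v₀t + ½at² = 0·3.5 + 0.5·25.5·3.5² = 156 m

Phase 2 (coasting upward): v₀ = 89.2 m/s, a = -10 m/s².
v = v₀ + at → t = (0 − 89.2) / -10 = 8.93 s
v² = v₀² + 2aΔx → Δx = (0² − 89.2²)/(2·-10) = 398 m
Maximum height = 156 + 398 = 554 m

554.47 m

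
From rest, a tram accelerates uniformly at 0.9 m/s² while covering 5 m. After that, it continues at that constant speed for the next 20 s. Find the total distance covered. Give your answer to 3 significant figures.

Phase 1 (accelerating): v₀ = 0 m/s, a = 0.9 m/s².
v² = v₀² + 2aΔx = 0² + 2·0.9·5 = 9.00 → v = 3.00 m/s
t = (v − v₀)/a = (3.00 − 0)/0.9 = 3.33 s

Phase 2 (constant speed): v₀ = 3.00 m/s, a = 0 m/s².
v = v₀ + at = 3.00 + (0)(20) = 3.00 m/s
Δx = v₀t + ½at² = 3.00·20 + 0.5·0·20² = 60.0 m
Total distance = 5.00 + 60.0 = 65.0 m

65.0 m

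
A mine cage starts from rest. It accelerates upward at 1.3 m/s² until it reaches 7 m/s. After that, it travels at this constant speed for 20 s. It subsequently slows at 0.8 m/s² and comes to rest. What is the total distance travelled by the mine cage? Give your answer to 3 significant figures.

Phase 1 (accelerating): v₀ = 0 m/s, a = 1.3 m/s².
v = v₀ + at → t = (7 − 0) / 1.3 = 5.38 s
v² = v₀² + 2aΔx → Δx = (7² − 0²)/(2·1.3) = 18.8 m

Phase 2 (constant speed): v₀ = 7.00 m/s, a = 0 m/s².
v = v₀ + at = 7.00 + (0)(20) = 7.00 m/s
Δx = v₀t + ½at² = 7.00·20 + 0.5·0·20² = 140 m

Phase 3 (decelerating): v₀ = 7.00 m/s, a = -0.8 m/s².
v = v₀ + at → t = (0 − 7.00) / -0.8 = 8.75 s
v² = v₀² + 2aΔx → Δx = (0² − 7.00²)/(2·-0.8) = 30.6 m
Total distance = 18.8 + 140 + 30.6 = 189 m

189 m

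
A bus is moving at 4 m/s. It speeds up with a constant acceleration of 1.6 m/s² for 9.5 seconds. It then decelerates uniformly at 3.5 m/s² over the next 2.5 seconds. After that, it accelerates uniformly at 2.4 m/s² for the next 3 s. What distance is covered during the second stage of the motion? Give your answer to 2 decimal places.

Phase 1 (accelerating): v₀ = 4.00 m/s, a = 1.6 m/s².
v = v₀ + at = 4.00 + (1.6)(9.5) = 19.2 m/s
Δx = v₀t + ½at² = 4.00·9.5 + 0.5·1.6·9.5² = 110 m

Phase 2 (decelerating): v₀ = 19.2 m/s, a = -3.5 m/s².
v = v₀ + at = 19.2 + (-3.5)(2.5) = 10.5 m/s
Δx = v₀t + ½at² = 19.2·2.5 + 0.5·-3.5·2.5² = 37.1 m
Distance in phase 2 = 37.1 m

37.06 m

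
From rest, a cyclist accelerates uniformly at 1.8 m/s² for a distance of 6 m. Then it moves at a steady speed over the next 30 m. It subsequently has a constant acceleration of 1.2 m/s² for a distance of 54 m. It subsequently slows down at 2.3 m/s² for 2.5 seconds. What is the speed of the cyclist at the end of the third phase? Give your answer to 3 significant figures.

Phase 1 (accelerating): v₀ = 0 m/s, a = 1.8 m/s².
v² = v₀² + 2aΔx = 0² + 2·1.8·6 = 21.6 → v = 4.65 m/s
t = (v − v₀)/a = (4.65 − 0)/1.8 = 2.58 s

Phase 2 (constant speed): v₀ = 4.65 m/s, a = 0 m/s².
Constant speed: t = d/v = 30/4.65 = 6.45 s

Phase 3 (accelerating): v₀ = 4.65 m/s, a = 1.2 m/s².
v² = v₀² + 2aΔx = 4.65² + 2·1.2·54 = 151 → v = 12.3 m/s
t = (v − v₀)/a = (12.3 − 4.65)/1.2 = 6.37 s
Speed at end of phase 3 = 12.3 m/s

12.3 m/s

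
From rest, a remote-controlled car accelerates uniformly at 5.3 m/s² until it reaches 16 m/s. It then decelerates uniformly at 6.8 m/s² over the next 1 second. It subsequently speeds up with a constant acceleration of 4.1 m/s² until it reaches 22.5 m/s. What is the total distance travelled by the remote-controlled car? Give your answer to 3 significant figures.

88.2 m

Phase 1 (accelerating): v₀ = 0 m/s, a = 5.3 m/s².
v = v₀ + at → t = (16 − 0) / 5.3 = 3.02 s
v² = v₀² + 2aΔx → Δx = (16² − 0²)/(2·5.3) = 24.2 m

Phase 2 (decelerating): v₀ = 16.0 m/s, a = -6.8 m/s².
v = v₀ + at = 16.0 + (-6.8)(1) = 9.20 m/s
Δx = v₀t + ½at² = 16.0·1 + 0.5·-6.8·1² = 12.6 m

Phase 3 (accelerating): v₀ = 9.20 m/s, a = 4.1 m/s².
v = v₀ + at → t = (22.5 − 9.20) / 4.1 = 3.24 s
v² = v₀² + 2aΔx → Δx = (22.5² − 9.20²)/(2·4.1) = 51.4 m
Total distance = 24.2 + 12.6 + 51.4 = 88.2 m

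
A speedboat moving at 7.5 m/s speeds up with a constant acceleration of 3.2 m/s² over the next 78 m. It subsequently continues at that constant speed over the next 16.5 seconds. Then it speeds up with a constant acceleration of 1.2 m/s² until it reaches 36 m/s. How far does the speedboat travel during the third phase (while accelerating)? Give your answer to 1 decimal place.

Phase 1 (accelerating): v₀ = 7.50 m/s, a = 3.2 m/s².
v² = v₀² + 2aΔx = 7.50² + 2·3.2·78 = 555 → v = 23.6 m/s
t = (v − v₀)/a = (23.6 − 7.50)/3.2 = 5.02 s

Phase 2 (constant speed): v₀ = 23.6 m/s, a = 0 m/s².
v = v₀ + at = 23.6 + (0)(16.5) = 23.6 m/s
Δx = v₀t + ½at² = 23.6·16.5 + 0.5·0·16.5² = 389 m

Phase 3 (accelerating): v₀ = 23.6 m/s, a = 1.2 m/s².
v = v₀ + at → t = (36 − 23.6) / 1.2 = 10.4 s
v² = v₀² + 2aΔx → Δx = (36² − 23.6²)/(2·1.2) = 309 m
Distance in phase 3 = 309 m

308.6 m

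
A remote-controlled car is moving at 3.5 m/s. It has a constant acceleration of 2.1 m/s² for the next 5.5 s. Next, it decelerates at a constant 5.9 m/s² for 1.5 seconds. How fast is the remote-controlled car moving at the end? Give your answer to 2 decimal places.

Phase 1 (accelerating): v₀ = 3.50 m/s, a = 2.1 m/s².
v = v₀ + at = 3.50 + (2.1)(5.5) = 15.1 m/s
Δx = v₀t + ½at² = 3.50·5.5 + 0.5·2.1·5.5² = 51.0 m

Phase 2 (decelerating): v₀ = 15.1 m/s, a = -5.9 m/s².
v = v₀ + at = 15.1 + (-5.9)(1.5) = 6.20 m/s
Δx = v₀t + ½at² = 15.1·1.5 + 0.5·-5.9·1.5² = 15.9 m
Final speed = 6.20 m/s

6.20 m/s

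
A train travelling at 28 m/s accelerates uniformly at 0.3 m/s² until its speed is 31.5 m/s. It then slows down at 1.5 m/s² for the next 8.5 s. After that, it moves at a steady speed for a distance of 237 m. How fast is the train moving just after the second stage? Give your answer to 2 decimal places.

Phase 1 (accelerating): v₀ = 28.0 m/s, a = 0.3 m/s².
v = v₀ + at → t = (31.5 − 28.0) / 0.3 = 11.7 s
v² = v₀² + 2aΔx → Δx = (31.5² − 28.0²)/(2·0.3) = 347 m

Phase 2 (decelerating): v₀ = 31.5 m/s, a = -1.5 m/s².
v = v₀ + at = 31.5 + (-1.5)(8.5) = 18.8 m/s
Δx = v₀t + ½at² = 31.5·8.5 + 0.5·-1.5·8.5² = 214 m
Speed at end of phase 2 = 18.8 m/s

18.75 m/s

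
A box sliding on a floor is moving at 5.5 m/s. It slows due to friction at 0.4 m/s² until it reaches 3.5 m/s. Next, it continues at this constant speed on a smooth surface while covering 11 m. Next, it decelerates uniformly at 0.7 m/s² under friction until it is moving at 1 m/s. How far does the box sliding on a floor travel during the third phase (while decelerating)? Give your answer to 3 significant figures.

Phase 1 (decelerating): v₀ = 5.50 m/s, a = -0.4 m/s².
v = v₀ + at → t = (3.5 − 5.50) / -0.4 = 5.00 s
v² = v₀² + 2aΔx → Δx = (3.5² − 5.50²)/(2·-0.4) = 22.5 m

Phase 2 (constant speed): v₀ = 3.50 m/s, a = 0 m/s².
Constant speed: t = d/v = 11/3.50 = 3.14 s

Phase 3 (decelerating): v₀ = 3.50 m/s, a = -0.7 m/s².
v = v₀ + at → t = (1 − 3.50) / -0.7 = 3.57 s
v² = v₀² + 2aΔx → Δx = (1² − 3.50²)/(2·-0.7) = 8.04 m
Distance in phase 3 = 8.04 m

8.04 m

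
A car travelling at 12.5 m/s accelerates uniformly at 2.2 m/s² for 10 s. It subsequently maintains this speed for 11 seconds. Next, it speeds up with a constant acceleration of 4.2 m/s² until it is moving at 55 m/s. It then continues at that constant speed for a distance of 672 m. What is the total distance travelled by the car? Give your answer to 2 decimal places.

Phase 1 (accelerating): v₀ = 12.5 m/s, a = 2.2 m/s².
v = v₀ + at = 12.5 + (2.2)(10) = 34.5 m/s
Δx = v₀t + ½at² = 12.5·10 + 0.5·2.2·10² = 235 m

Phase 2 (constant speed): v₀ = 34.5 m/s, a = 0 m/s².
v = v₀ + at = 34.5 + (0)(11) = 34.5 m/s
Δx = v₀t + ½at² = 34.5·11 + 0.5·0·11² = 380 m

Phase 3 (accelerating): v₀ = 34.5 m/s, a = 4.2 m/s².
v = v₀ + at → t = (55 − 34.5) / 4.2 = 4.88 s
v² = v₀² + 2aΔx → Δx = (55² − 34.5²)/(2·4.2) = 218 m

Phase 4 (constant speed): v₀ = 55.0 m/s, a = 0 m/s².
Constant speed: t = d/v = 672/55.0 = 12.2 s
Total distance = 235 + 380 + 218 + 672 = 1500 m

1504.92 m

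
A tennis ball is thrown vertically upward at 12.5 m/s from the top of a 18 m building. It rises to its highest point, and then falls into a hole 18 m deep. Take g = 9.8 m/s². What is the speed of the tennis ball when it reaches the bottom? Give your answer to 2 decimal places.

29.36 m/s

Phase 1 (rising): v₀ = 12.5 m/s, a = -9.8 m/s².
v = v₀ + at → t = (0 − 12.5) / -9.8 = 1.28 s
v² = v₀² + 2aΔx → Δx = (0² − 12.5²)/(2·-9.8) = 7.97 m

Phase 2 (falling): v₀ = 0 m/s, a = -9.8 m/s².
Falls 44.0 m from rest: t = √(2·44.0/9.8) = 3.00 s; v = g·t = 29.4 m/s.
Final speed = 29.4 m/s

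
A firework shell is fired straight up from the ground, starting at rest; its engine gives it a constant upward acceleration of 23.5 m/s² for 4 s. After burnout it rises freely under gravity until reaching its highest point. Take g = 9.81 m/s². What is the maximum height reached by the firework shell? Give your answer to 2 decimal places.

Phase 1 (powered ascent): v₀ = 0 m/s, a = 23.5 m/s².
v = v₀ + at = 0 + (23.5)(4) = 94.0 m/s
Δx = v₀t + ½at² = 0·4 + 0.5·23.5·4² = 188 m

Phase 2 (coasting upward): v₀ = 94.0 m/s, a = -9.81 m/s².
v = v₀ + at → t = (0 − 94.0) / -9.81 = 9.58 s
v² = v₀² + 2aΔx → Δx = (0² − 94.0²)/(2·-9.81) = 450 m
Maximum height = 188 + 450 = 638 m

638.36 m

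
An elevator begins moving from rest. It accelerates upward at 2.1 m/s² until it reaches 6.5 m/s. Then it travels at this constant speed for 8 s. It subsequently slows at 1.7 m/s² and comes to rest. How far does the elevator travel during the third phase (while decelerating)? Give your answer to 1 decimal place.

12.4 m

Phase 1 (accelerating): v₀ = 0 m/s, a = 2.1 m/s².
v = v₀ + at → t = (6.5 − 0) / 2.1 = 3.10 s
v² = v₀² + 2aΔx → Δx = (6.5² − 0²)/(2·2.1) = 10.1 m

Phase 2 (constant speed): v₀ = 6.50 m/s, a = 0 m/s².
v = v₀ + at = 6.50 + (0)(8) = 6.50 m/s
Δx = v₀t + ½at² = 6.50·8 + 0.5·0·8² = 52.0 m

Phase 3 (decelerating): v₀ = 6.50 m/s, a = -1.7 m/s².
v = v₀ + at → t = (0 − 6.50) / -1.7 = 3.82 s
v² = v₀² + 2aΔx → Δx = (0² − 6.50²)/(2·-1.7) = 12.4 m
Distance in phase 3 = 12.4 m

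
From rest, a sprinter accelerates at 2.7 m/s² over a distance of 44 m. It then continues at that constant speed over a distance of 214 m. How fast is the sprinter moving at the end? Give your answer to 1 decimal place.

Phase 1 (accelerating): v₀ = 0 m/s, a = 2.7 m/s².
v² = v₀² + 2aΔx = 0² + 2·2.7·44 = 238 → v = 15.4 m/s
t = (v − v₀)/a = (15.4 − 0)/2.7 = 5.71 s

Phase 2 (constant speed): v₀ = 15.4 m/s, a = 0 m/s².
Constant speed: t = d/v = 214/15.4 = 13.9 s
Final speed = 15.4 m/s

15.4 m/s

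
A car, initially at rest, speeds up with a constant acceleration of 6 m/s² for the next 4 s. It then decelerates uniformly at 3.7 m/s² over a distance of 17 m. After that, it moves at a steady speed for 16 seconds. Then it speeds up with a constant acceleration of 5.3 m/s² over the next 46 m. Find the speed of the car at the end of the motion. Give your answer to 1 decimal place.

Phase 1 (accelerating): v₀ = 0 m/s, a = 6 m/s².
v = v₀ + at = 0 + (6)(4) = 24.0 m/s
Δx = v₀t + ½at² = 0·4 + 0.5·6·4² = 48.0 m

Phase 2 (decelerating): v₀ = 24.0 m/s, a = -3.7 m/s².
v² = v₀² + 2aΔx = 24.0² + 2·-3.7·17 = 450 → v = 21.2 m/s
t = (v − v₀)/a = (21.2 − 24.0)/-3.7 = 0.752 s

Phase 3 (constant speed): v₀ = 21.2 m/s, a = 0 m/s².
v = v₀ + at = 21.2 + (0)(16) = 21.2 m/s
Δx = v₀t + ½at² = 21.2·16 + 0.5·0·16² = 339 m

Phase 4 (accelerating): v₀ = 21.2 m/s, a = 5.3 m/s².
v² = v₀² + 2aΔx = 21.2² + 2·5.3·46 = 938 → v = 30.6 m/s
t = (v − v₀)/a = (30.6 − 21.2)/5.3 = 1.77 s
Final speed = 30.6 m/s

30.6 m/s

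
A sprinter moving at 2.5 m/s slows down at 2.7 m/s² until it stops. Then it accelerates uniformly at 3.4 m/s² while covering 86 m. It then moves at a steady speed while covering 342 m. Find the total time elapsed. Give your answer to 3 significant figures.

Phase 1 (decelerating): v₀ = 2.50 m/s, a = -2.7 m/s².
v = v₀ + at → t = (0 − 2.50) / -2.7 = 0.926 s
v² = v₀² + 2aΔx → Δx = (0² − 2.50²)/(2·-2.7) = 1.16 m

Phase 2 (accelerating): v₀ = 0 m/s, a = 3.4 m/s².
v² = v₀² + 2aΔx = 0² + 2·3.4·86 = 585 → v = 24.2 m/s
t = (v − v₀)/a = (24.2 − 0)/3.4 = 7.11 s

Phase 3 (constant speed): v₀ = 24.2 m/s, a = 0 m/s².
Constant speed: t = d/v = 342/24.2 = 14.1 s
Total time = 0.926 + 7.11 + 14.1 = 22.2 s

22.2 s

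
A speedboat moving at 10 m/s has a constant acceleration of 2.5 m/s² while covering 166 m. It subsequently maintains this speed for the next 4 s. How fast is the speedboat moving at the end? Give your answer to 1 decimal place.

Phase 1 (accelerating): v₀ = 10.0 m/s, a = 2.5 m/s².
v² = v₀² + 2aΔx = 10.0² + 2·2.5·166 = 930 → v = 30.5 m/s
t = (v − v₀)/a = (30.5 − 10.0)/2.5 = 8.20 s

Phase 2 (constant speed): v₀ = 30.5 m/s, a = 0 m/s².
v = v₀ + at = 30.5 + (0)(4) = 30.5 m/s
Δx = v₀t + ½at² = 30.5·4 + 0.5·0·4² = 122 m
Final speed = 30.5 m/s

30.5 m/s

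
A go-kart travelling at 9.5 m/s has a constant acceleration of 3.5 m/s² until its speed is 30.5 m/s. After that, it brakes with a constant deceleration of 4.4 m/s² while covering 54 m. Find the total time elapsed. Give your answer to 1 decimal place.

8.1 s

Phase 1 (accelerating): v₀ = 9.50 m/s, a = 3.5 m/s².
v = v₀ + at → t = (30.5 − 9.50) / 3.5 = 6.00 s
v² = v₀² + 2aΔx → Δx = (30.5² − 9.50²)/(2·3.5) = 120 m

Phase 2 (decelerating): v₀ = 30.5 m/s, a = -4.4 m/s².
v² = v₀² + 2aΔx = 30.5² + 2·-4.4·54 = 455 → v = 21.3 m/s
t = (v − v₀)/a = (21.3 − 30.5)/-4.4 = 2.08 s
Total time = 6.00 + 2.08 = 8.08 s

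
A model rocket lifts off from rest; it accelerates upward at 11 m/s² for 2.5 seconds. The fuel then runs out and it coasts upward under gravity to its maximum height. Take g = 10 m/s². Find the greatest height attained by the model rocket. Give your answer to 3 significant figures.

72.2 m

Phase 1 (powered ascent): v₀ = 0 m/s, a = 11 m/s².
v = v₀ + at = 0 + (11)(2.5) = 27.5 m/s
Δx = v₀t + ½at² = 0·2.5 + 0.5·11·2.5² = 34.4 m

Phase 2 (coasting upward): v₀ = 27.5 m/s, a = -10 m/s².
v = v₀ + at → t = (0 − 27.5) / -10 = 2.75 s
v² = v₀² + 2aΔx → Δx = (0² − 27.5²)/(2·-10) = 37.8 m
Maximum height = 34.4 + 37.8 = 72.2 m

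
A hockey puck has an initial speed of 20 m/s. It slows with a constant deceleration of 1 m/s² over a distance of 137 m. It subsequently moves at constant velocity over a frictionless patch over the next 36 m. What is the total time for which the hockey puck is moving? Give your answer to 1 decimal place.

12.0 s

Phase 1 (decelerating): v₀ = 20.0 m/s, a = -1 m/s².
v² = v₀² + 2aΔx = 20.0² + 2·-1·137 = 126 → v = 11.2 m/s
t = (v − v₀)/a = (11.2 − 20.0)/-1 = 8.78 s

Phase 2 (constant speed): v₀ = 11.2 m/s, a = 0 m/s².
Constant speed: t = d/v = 36/11.2 = 3.21 s
Total time = 8.78 + 3.21 = 12.0 s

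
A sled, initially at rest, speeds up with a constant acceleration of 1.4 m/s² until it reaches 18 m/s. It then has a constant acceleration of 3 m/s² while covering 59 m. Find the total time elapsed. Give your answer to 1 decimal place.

15.5 s

Phase 1 (accelerating): v₀ = 0 m/s, a = 1.4 m/s².
v = v₀ + at → t = (18 − 0) / 1.4 = 12.9 s
v² = v₀² + 2aΔx → Δx = (18² − 0²)/(2·1.4) = 116 m

Phase 2 (accelerating): v₀ = 18.0 m/s, a = 3 m/s².
v² = v₀² + 2aΔx = 18.0² + 2·3·59 = 678 → v = 26.0 m/s
t = (v − v₀)/a = (26.0 − 18.0)/3 = 2.68 s
Total time = 12.9 + 2.68 = 15.5 s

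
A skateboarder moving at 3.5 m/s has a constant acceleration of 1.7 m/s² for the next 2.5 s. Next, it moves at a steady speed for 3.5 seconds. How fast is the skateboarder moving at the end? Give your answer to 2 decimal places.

7.75 m/s

Phase 1 (accelerating): v₀ = 3.50 m/s, a = 1.7 m/s².
v = v₀ + at = 3.50 + (1.7)(2.5) = 7.75 m/s
Δx = v₀t + ½at² = 3.50·2.5 + 0.5·1.7·2.5² = 14.1 m

Phase 2 (constant speed): v₀ = 7.75 m/s, a = 0 m/s².
v = v₀ + at = 7.75 + (0)(3.5) = 7.75 m/s
Δx = v₀t + ½at² = 7.75·3.5 + 0.5·0·3.5² = 27.1 m
Final speed = 7.75 m/s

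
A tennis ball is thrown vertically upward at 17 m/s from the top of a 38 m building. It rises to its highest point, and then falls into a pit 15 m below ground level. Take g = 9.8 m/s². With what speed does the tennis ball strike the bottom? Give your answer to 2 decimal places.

Phase 1 (rising): v₀ = 17.0 m/s, a = -9.8 m/s².
v = v₀ + at → t = (0 − 17.0) / -9.8 = 1.73 s
v² = v₀² + 2aΔx → Δx = (0² − 17.0²)/(2·-9.8) = 14.7 m

Phase 2 (falling): v₀ = 0 m/s, a = -9.8 m/s².
Falls 67.7 m from rest: t = √(2·67.7/9.8) = 3.72 s; v = g·t = 36.4 m/s.
Final speed = 36.4 m/s

36.44 m/s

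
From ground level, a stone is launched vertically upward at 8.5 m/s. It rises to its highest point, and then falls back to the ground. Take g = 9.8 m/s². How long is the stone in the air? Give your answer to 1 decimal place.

1.7 s

Phase 1 (rising): v₀ = 8.50 m/s, a = -9.8 m/s².
v = v₀ + at → t = (0 − 8.50) / -9.8 = 0.867 s
v² = v₀² + 2aΔx → Δx = (0² − 8.50²)/(2·-9.8) = 3.69 m

Phase 2 (falling): v₀ = 0 m/s, a = -9.8 m/s².
Falls 3.69 m from rest: t = √(2·3.69/9.8) = 0.867 s; v = g·t = 8.50 m/s.
Total time = 0.867 + 0.867 = 1.73 s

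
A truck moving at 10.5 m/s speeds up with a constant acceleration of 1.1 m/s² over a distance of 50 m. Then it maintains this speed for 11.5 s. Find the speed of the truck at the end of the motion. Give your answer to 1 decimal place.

14.8 m/s

Phase 1 (accelerating): v₀ = 10.5 m/s, a = 1.1 m/s².
v² = v₀² + 2aΔx = 10.5² + 2·1.1·50 = 220 → v = 14.8 m/s
t = (v − v₀)/a = (14.8 − 10.5)/1.1 = 3.95 s

Phase 2 (constant speed): v₀ = 14.8 m/s, a = 0 m/s².
v = v₀ + at = 14.8 + (0)(11.5) = 14.8 m/s
Δx = v₀t + ½at² = 14.8·11.5 + 0.5·0·11.5² = 171 m
Final speed = 14.8 m/s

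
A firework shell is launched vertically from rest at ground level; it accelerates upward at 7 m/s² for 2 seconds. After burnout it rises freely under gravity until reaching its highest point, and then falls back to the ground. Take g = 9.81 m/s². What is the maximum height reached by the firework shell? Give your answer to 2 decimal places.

Phase 1 (powered ascent): v₀ = 0 m/s, a = 7 m/s².
v = v₀ + at = 0 + (7)(2) = 14.0 m/s
Δx = v₀t + ½at² = 0·2 + 0.5·7·2² = 14.0 m

Phase 2 (coasting upward): v₀ = 14.0 m/s, a = -9.81 m/s².
v = v₀ + at → t = (0 − 14.0) / -9.81 = 1.43 s
v² = v₀² + 2aΔx → Δx = (0² − 14.0²)/(2·-9.81) = 9.99 m
Maximum height = 14.0 + 9.99 = 24.0 m

23.99 m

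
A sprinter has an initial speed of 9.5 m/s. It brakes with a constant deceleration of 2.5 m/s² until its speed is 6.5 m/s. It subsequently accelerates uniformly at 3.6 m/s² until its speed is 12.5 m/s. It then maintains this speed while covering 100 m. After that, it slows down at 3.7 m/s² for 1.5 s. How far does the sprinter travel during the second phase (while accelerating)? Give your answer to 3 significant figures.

Phase 1 (decelerating): v₀ = 9.50 m/s, a = -2.5 m/s².
v = v₀ + at → t = (6.5 − 9.50) / -2.5 = 1.20 s
v² = v₀² + 2aΔx → Δx = (6.5² − 9.50²)/(2·-2.5) = 9.60 m

Phase 2 (accelerating): v₀ = 6.50 m/s, a = 3.6 m/s².
v = v₀ + at → t = (12.5 − 6.50) / 3.6 = 1.67 s
v² = v₀² + 2aΔx → Δx = (12.5² − 6.50²)/(2·3.6) = 15.8 m
Distance in phase 2 = 15.8 m

15.8 m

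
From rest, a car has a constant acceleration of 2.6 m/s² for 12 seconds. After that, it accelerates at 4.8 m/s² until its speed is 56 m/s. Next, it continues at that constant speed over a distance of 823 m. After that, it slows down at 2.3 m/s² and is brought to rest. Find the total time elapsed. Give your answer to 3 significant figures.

56.2 s

Phase 1 (accelerating): v₀ = 0 m/s, a = 2.6 m/s².
v = v₀ + at = 0 + (2.6)(12) = 31.2 m/s
Δx = v₀t + ½at² = 0·12 + 0.5·2.6·12² = 187 m

Phase 2 (accelerating): v₀ = 31.2 m/s, a = 4.8 m/s².
v = v₀ + at → t = (56 − 31.2) / 4.8 = 5.17 s
v² = v₀² + 2aΔx → Δx = (56² − 31.2²)/(2·4.8) = 225 m

Phase 3 (constant speed): v₀ = 56.0 m/s, a = 0 m/s².
Constant speed: t = d/v = 823/56.0 = 14.7 s

Phase 4 (decelerating): v₀ = 56.0 m/s, a = -2.3 m/s².
v = v₀ + at → t = (0 − 56.0) / -2.3 = 24.3 s
v² = v₀² + 2aΔx → Δx = (0² − 56.0²)/(2·-2.3) = 682 m
Total time = 12.0 + 5.17 + 14.7 + 24.3 = 56.2 s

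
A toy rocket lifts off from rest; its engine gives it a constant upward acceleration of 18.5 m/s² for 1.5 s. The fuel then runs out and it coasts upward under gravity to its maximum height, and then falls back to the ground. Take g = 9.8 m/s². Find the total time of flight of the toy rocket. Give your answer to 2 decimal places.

Phase 1 (powered ascent): v₀ = 0 m/s, a = 18.5 m/s².
v = v₀ + at = 0 + (18.5)(1.5) = 27.8 m/s
Δx = v₀t + ½at² = 0·1.5 + 0.5·18.5·1.5² = 20.8 m

Phase 2 (coasting upward): v₀ = 27.8 m/s, a = -9.8 m/s².
v = v₀ + at → t = (0 − 27.8) / -9.8 = 2.83 s
v² = v₀² + 2aΔx → Δx = (0² − 27.8²)/(2·-9.8) = 39.3 m

Phase 3 (free fall): v₀ = 0 m/s, a = -9.8 m/s².
Falls 60.1 m from rest: t = √(2·60.1/9.8) = 3.50 s; v = g·t = 34.3 m/s.
Total time = 1.50 + 2.83 + 3.50 = 7.83 s

7.83 s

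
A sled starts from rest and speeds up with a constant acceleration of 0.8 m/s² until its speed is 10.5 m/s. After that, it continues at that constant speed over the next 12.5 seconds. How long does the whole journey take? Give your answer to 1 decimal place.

25.6 s

Phase 1 (accelerating): v₀ = 0 m/s, a = 0.8 m/s².
v = v₀ + at → t = (10.5 − 0) / 0.8 = 13.1 s
v² = v₀² + 2aΔx → Δx = (10.5² − 0²)/(2·0.8) = 68.9 m

Phase 2 (constant speed): v₀ = 10.5 m/s, a = 0 m/s².
v = v₀ + at = 10.5 + (0)(12.5) = 10.5 m/s
Δx = v₀t + ½at² = 10.5·12.5 + 0.5·0·12.5² = 131 m
Total time = 13.1 + 12.5 = 25.6 s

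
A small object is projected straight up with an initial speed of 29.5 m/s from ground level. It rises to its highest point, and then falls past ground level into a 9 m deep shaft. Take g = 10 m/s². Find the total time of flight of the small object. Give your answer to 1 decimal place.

Phase 1 (rising): v₀ = 29.5 m/s, a = -10 m/s².
v = v₀ + at → t = (0 − 29.5) / -10 = 2.95 s
v² = v₀² + 2aΔx → Δx = (0² − 29.5²)/(2·-10) = 43.5 m

Phase 2 (falling): v₀ = 0 m/s, a = -10 m/s².
Falls 52.5 m from rest: t = √(2·52.5/10) = 3.24 s; v = g·t = 32.4 m/s.
Total time = 2.95 + 3.24 = 6.19 s

6.2 s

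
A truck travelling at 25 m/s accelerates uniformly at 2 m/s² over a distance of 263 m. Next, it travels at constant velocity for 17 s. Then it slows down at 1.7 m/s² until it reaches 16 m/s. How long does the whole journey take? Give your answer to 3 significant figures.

Phase 1 (accelerating): v₀ = 25.0 m/s, a = 2 m/s².
v² = v₀² + 2aΔx = 25.0² + 2·2·263 = 1680 → v = 41.0 m/s
t = (v − v₀)/a = (41.0 − 25.0)/2 = 7.98 s

Phase 2 (constant speed): v₀ = 41.0 m/s, a = 0 m/s².
v = v₀ + at = 41.0 + (0)(17) = 41.0 m/s
Δx = v₀t + ½at² = 41.0·17 + 0.5·0·17² = 696 m

Phase 3 (decelerating): v₀ = 41.0 m/s, a = -1.7 m/s².
v = v₀ + at → t = (16 − 41.0) / -1.7 = 14.7 s
v² = v₀² + 2aΔx → Δx = (16² − 41.0²)/(2·-1.7) = 418 m
Total time = 7.98 + 17.0 + 14.7 = 39.7 s

39.7 s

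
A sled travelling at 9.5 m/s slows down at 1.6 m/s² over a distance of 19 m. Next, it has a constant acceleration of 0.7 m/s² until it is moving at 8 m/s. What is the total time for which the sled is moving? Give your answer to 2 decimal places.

Phase 1 (decelerating): v₀ = 9.50 m/s, a = -1.6 m/s².
v² = v₀² + 2aΔx = 9.50² + 2·-1.6·19 = 29.4 → v = 5.43 m/s
t = (v − v₀)/a = (5.43 − 9.50)/-1.6 = 2.55 s

Phase 2 (accelerating): v₀ = 5.43 m/s, a = 0.7 m/s².
v = v₀ + at → t = (8 − 5.43) / 0.7 = 3.68 s
v² = v₀² + 2aΔx → Δx = (8² − 5.43²)/(2·0.7) = 24.7 m
Total time = 2.55 + 3.68 = 6.22 s

6.22 s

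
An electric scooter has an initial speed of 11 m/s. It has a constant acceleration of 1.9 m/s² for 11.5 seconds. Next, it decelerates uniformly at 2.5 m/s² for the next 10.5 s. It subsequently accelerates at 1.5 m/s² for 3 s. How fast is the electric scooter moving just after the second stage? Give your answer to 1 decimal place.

6.6 m/s

Phase 1 (accelerating): v₀ = 11.0 m/s, a = 1.9 m/s².
v = v₀ + at = 11.0 + (1.9)(11.5) = 32.8 m/s
Δx = v₀t + ½at² = 11.0·11.5 + 0.5·1.9·11.5² = 252 m

Phase 2 (decelerating): v₀ = 32.8 m/s, a = -2.5 m/s².
v = v₀ + at = 32.8 + (-2.5)(10.5) = 6.60 m/s
Δx = v₀t + ½at² = 32.8·10.5 + 0.5·-2.5·10.5² = 207 m
Speed at end of phase 2 = 6.60 m/s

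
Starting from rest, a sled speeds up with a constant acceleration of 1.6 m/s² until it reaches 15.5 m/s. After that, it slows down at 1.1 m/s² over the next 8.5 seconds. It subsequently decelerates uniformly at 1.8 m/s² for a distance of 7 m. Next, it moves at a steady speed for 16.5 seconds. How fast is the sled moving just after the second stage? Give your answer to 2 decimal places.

Phase 1 (accelerating): v₀ = 0 m/s, a = 1.6 m/s².
v = v₀ + at → t = (15.5 − 0) / 1.6 = 9.69 s
v² = v₀² + 2aΔx → Δx = (15.5² − 0²)/(2·1.6) = 75.1 m

Phase 2 (decelerating): v₀ = 15.5 m/s, a = -1.1 m/s².
v = v₀ + at = 15.5 + (-1.1)(8.5) = 6.15 m/s
Δx = v₀t + ½at² = 15.5·8.5 + 0.5·-1.1·8.5² = 92.0 m
Speed at end of phase 2 = 6.15 m/s

6.15 m/s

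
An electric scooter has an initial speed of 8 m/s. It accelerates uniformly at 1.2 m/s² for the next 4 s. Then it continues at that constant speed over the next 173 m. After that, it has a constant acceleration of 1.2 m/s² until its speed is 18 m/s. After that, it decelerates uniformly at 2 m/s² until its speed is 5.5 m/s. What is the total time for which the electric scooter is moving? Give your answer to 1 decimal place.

Phase 1 (accelerating): v₀ = 8.00 m/s, a = 1.2 m/s².
v = v₀ + at = 8.00 + (1.2)(4) = 12.8 m/s
Δx = v₀t + ½at² = 8.00·4 + 0.5·1.2·4² = 41.6 m

Phase 2 (constant speed): v₀ = 12.8 m/s, a = 0 m/s².
Constant speed: t = d/v = 173/12.8 = 13.5 s

Phase 3 (accelerating): v₀ = 12.8 m/s, a = 1.2 m/s².
v = v₀ + at → t = (18 − 12.8) / 1.2 = 4.33 s
v² = v₀² + 2aΔx → Δx = (18² − 12.8²)/(2·1.2) = 66.7 m

Phase 4 (decelerating): v₀ = 18.0 m/s, a = -2 m/s².
v = v₀ + at → t = (5.5 − 18.0) / -2 = 6.25 s
v² = v₀² + 2aΔx → Δx = (5.5² − 18.0²)/(2·-2) = 73.4 m
Total time = 4.00 + 13.5 + 4.33 + 6.25 = 28.1 s

28.1 s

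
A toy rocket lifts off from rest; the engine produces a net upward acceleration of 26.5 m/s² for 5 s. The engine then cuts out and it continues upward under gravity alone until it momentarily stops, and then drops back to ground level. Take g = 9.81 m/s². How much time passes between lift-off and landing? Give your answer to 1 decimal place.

Phase 1 (powered ascent): v₀ = 0 m/s, a = 26.5 m/s².
v = v₀ + at = 0 + (26.5)(5) = 132 m/s
Δx = v₀t + ½at² = 0·5 + 0.5·26.5·5² = 331 m

Phase 2 (coasting upward): v₀ = 132 m/s, a = -9.81 m/s².
v = v₀ + at → t = (0 − 132) / -9.81 = 13.5 s
v² = v₀² + 2aΔx → Δx = (0² − 132²)/(2·-9.81) = 895 m

Phase 3 (free fall): v₀ = 0 m/s, a = -9.81 m/s².
Falls 1230 m from rest: t = √(2·1230/9.81) = 15.8 s; v = g·t = 155 m/s.
Total time = 5.00 + 13.5 + 15.8 = 34.3 s

34.3 s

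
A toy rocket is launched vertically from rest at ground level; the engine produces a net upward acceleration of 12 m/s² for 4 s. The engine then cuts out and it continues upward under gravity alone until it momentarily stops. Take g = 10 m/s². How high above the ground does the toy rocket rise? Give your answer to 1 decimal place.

211.2 m

Phase 1 (powered ascent): v₀ = 0 m/s, a = 12 m/s².
v = v₀ + at = 0 + (12)(4) = 48.0 m/s
Δx = v₀t + ½at² = 0·4 + 0.5·12·4² = 96.0 m

Phase 2 (coasting upward): v₀ = 48.0 m/s, a = -10 m/s².
v = v₀ + at → t = (0 − 48.0) / -10 = 4.80 s
v² = v₀² + 2aΔx → Δx = (0² − 48.0²)/(2·-10) = 115 m
Maximum height = 96.0 + 115 = 211 m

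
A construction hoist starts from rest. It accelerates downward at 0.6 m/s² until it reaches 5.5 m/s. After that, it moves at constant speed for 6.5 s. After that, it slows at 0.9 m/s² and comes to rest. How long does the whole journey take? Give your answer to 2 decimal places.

21.78 s

Phase 1 (accelerating): v₀ = 0 m/s, a = 0.6 m/s².
v = v₀ + at → t = (5.5 − 0) / 0.6 = 9.17 s
v² = v₀² + 2aΔx → Δx = (5.5² − 0²)/(2·0.6) = 25.2 m

Phase 2 (constant speed): v₀ = 5.50 m/s, a = 0 m/s².
v = v₀ + at = 5.50 + (0)(6.5) = 5.50 m/s
Δx = v₀t + ½at² = 5.50·6.5 + 0.5·0·6.5² = 35.8 m

Phase 3 (decelerating): v₀ = 5.50 m/s, a = -0.9 m/s².
v = v₀ + at → t = (0 − 5.50) / -0.9 = 6.11 s
v² = v₀² + 2aΔx → Δx = (0² − 5.50²)/(2·-0.9) = 16.8 m
Total time = 9.17 + 6.50 + 6.11 = 21.8 s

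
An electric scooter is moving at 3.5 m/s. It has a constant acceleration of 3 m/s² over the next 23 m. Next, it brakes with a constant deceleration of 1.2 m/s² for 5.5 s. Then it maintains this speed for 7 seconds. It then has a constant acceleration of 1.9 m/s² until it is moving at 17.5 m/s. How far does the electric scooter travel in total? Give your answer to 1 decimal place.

184.0 m

Phase 1 (accelerating): v₀ = 3.50 m/s, a = 3 m/s².
v² = v₀² + 2aΔx = 3.50² + 2·3·23 = 150 → v = 12.3 m/s
t = (v − v₀)/a = (12.3 − 3.50)/3 = 2.92 s

Phase 2 (decelerating): v₀ = 12.3 m/s, a = -1.2 m/s².
v = v₀ + at = 12.3 + (-1.2)(5.5) = 5.66 m/s
Δx = v₀t + ½at² = 12.3·5.5 + 0.5·-1.2·5.5² = 49.3 m

Phase 3 (constant speed): v₀ = 5.66 m/s, a = 0 m/s².
v = v₀ + at = 5.66 + (0)(7) = 5.66 m/s
Δx = v₀t + ½at² = 5.66·7 + 0.5·0·7² = 39.6 m

Phase 4 (accelerating): v₀ = 5.66 m/s, a = 1.9 m/s².
v = v₀ + at → t = (17.5 − 5.66) / 1.9 = 6.23 s
v² = v₀² + 2aΔx → Δx = (17.5² − 5.66²)/(2·1.9) = 72.2 m
Total distance = 23.0 + 49.3 + 39.6 + 72.2 = 184 m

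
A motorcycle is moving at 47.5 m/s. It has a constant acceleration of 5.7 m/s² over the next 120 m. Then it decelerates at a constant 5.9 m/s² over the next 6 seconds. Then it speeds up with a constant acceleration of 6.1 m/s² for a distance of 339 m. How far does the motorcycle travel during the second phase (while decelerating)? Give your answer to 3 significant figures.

255 m

Phase 1 (accelerating): v₀ = 47.5 m/s, a = 5.7 m/s².
v² = v₀² + 2aΔx = 47.5² + 2·5.7·120 = 3620 → v = 60.2 m/s
t = (v − v₀)/a = (60.2 − 47.5)/5.7 = 2.23 s

Phase 2 (decelerating): v₀ = 60.2 m/s, a = -5.9 m/s².
v = v₀ + at = 60.2 + (-5.9)(6) = 24.8 m/s
Δx = v₀t + ½at² = 60.2·6 + 0.5·-5.9·6² = 255 m
Distance in phase 2 = 255 m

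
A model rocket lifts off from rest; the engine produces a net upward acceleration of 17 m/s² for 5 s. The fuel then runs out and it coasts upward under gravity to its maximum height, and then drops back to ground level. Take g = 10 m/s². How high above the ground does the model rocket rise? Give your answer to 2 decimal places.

573.75 m

Phase 1 (powered ascent): v₀ = 0 m/s, a = 17 m/s².
v = v₀ + at = 0 + (17)(5) = 85.0 m/s
Δx = v₀t + ½at² = 0·5 + 0.5·17·5² = 212 m

Phase 2 (coasting upward): v₀ = 85.0 m/s, a = -10 m/s².
v = v₀ + at → t = (0 − 85.0) / -10 = 8.50 s
v² = v₀² + 2aΔx → Δx = (0² − 85.0²)/(2·-10) = 361 m
Maximum height = 212 + 361 = 574 m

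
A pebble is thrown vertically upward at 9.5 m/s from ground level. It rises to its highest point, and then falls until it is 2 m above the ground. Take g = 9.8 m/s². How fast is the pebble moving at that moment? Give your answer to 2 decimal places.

7.14 m/s

Phase 1 (rising): v₀ = 9.50 m/s, a = -9.8 m/s².
v = v₀ + at → t = (0 − 9.50) / -9.8 = 0.969 s
v² = v₀² + 2aΔx → Δx = (0² − 9.50²)/(2·-9.8) = 4.60 m

Phase 2 (falling): v₀ = 0 m/s, a = -9.8 m/s².
Falls 2.60 m from rest: t = √(2·2.60/9.8) = 0.729 s; v = g·t = 7.14 m/s.
Final speed = 7.14 m/s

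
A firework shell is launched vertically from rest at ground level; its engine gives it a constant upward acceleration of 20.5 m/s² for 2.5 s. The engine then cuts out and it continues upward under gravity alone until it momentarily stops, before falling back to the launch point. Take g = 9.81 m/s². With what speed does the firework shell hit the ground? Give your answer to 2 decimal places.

62.32 m/s

Phase 1 (powered ascent): v₀ = 0 m/s, a = 20.5 m/s².
v = v₀ + at = 0 + (20.5)(2.5) = 51.2 m/s
Δx = v₀t + ½at² = 0·2.5 + 0.5·20.5·2.5² = 64.1 m

Phase 2 (coasting upward): v₀ = 51.2 m/s, a = -9.81 m/s².
v = v₀ + at → t = (0 − 51.2) / -9.81 = 5.22 s
v² = v₀² + 2aΔx → Δx = (0² − 51.2²)/(2·-9.81) = 134 m

Phase 3 (free fall): v₀ = 0 m/s, a = -9.81 m/s².
Falls 198 m from rest: t = √(2·198/9.81) = 6.35 s; v = g·t = 62.3 m/s.
Impact speed = 62.3 m/s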